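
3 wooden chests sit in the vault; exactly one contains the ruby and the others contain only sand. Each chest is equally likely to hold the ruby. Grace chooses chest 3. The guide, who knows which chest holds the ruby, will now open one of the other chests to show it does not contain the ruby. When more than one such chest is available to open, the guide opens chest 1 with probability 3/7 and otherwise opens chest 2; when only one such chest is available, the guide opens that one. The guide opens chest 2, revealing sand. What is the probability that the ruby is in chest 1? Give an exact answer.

Condition on the true location of the ruby.
If it is in chest 1 (prior 1/3): only chest 2 is available, probability 1; weight (1/3)·1 = 1/3.
If it is in chest 2 (prior 1/3): the guide opened chest 2, so this case is ruled out; weight (1/3)·0 = 0.
If it is in chest 3 (prior 1/3): chest 1 is available but not opened, probability 4/7; weight (1/3)·(4/7) = 4/21.
The weights sum to 11/21.
So P(the ruby in chest 1 | the guide opened chest 2) = (1/3) / (11/21) = 7/11.

7/11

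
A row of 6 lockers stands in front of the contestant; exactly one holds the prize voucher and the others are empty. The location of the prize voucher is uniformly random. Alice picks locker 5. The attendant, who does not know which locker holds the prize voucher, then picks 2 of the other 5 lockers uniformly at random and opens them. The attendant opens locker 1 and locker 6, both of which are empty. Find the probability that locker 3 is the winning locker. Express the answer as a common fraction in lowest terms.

1/4

Condition on the true location of the prize voucher.
If it is in either of lockers 1 and 6 (prior 1/6 each): that locker was opened and seen not to hold the prize — ruled out; weight (1/6)·0 = 0 each.
If it is in any of lockers 2, 3, 4, and 5 (prior 1/6 each): the attendant picks exactly this set with probability 1/10 regardless, and none is the prize; weight (1/6)·(1/10) = 1/60 each.
The weights sum to 1/15.
So P(the prize voucher in locker 3 | the attendant opened locker 1 and locker 6) = (1/60) / (1/15) = 1/4.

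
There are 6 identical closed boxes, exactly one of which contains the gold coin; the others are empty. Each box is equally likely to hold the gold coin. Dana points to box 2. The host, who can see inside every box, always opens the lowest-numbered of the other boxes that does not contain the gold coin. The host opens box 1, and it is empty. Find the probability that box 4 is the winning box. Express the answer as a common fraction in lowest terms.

Consider each possible location of the gold coin in turn.
If it is in box 1 (prior 1/6): the host opened box 1, so this case is ruled out; weight (1/6)·0 = 0.
If it is in any of boxes 2, 3, 4, 5, and 6 (prior 1/6 each): box 1 is the lowest-numbered option available, probability 1; weight (1/6)·1 = 1/6 each.
The weights sum to 5/6.
So P(the gold coin in box 4 | the host opened box 1) = (1/6) / (5/6) = 1/5.

1/5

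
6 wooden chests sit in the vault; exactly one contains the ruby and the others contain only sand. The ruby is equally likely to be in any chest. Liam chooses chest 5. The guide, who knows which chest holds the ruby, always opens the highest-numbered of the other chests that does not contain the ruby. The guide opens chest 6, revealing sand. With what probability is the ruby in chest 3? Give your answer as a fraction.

1/5

Apply Bayes' rule, conditioning on where the ruby actually is.
If it is in any of chests 1, 2, 3, 4, and 5 (prior 1/6 each): chest 6 is the highest-numbered option available, probability 1; weight (1/6)·1 = 1/6 each.
If it is in chest 6 (prior 1/6): the guide opened chest 6, so this case is ruled out; weight (1/6)·0 = 0.
The weights sum to 5/6.
So P(the ruby in chest 3 | the guide opened chest 6) = (1/6) / (5/6) = 1/5.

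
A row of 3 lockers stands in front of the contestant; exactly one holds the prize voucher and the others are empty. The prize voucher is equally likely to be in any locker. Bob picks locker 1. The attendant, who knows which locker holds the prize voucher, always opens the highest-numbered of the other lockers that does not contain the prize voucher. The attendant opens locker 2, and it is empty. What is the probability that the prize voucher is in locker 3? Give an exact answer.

Consider each possible location of the prize voucher in turn.
If it is in locker 1 (prior 1/3): the attendant would have opened locker 3 instead, probability 0; weight (1/3)·0 = 0.
If it is in locker 2 (prior 1/3): the attendant opened locker 2, so this case is ruled out; weight (1/3)·0 = 0.
If it is in locker 3 (prior 1/3): locker 2 is the highest-numbered option available, probability 1; weight (1/3)·1 = 1/3.
The weights sum to 1/3.
So P(the prize voucher in locker 3 | the attendant opened locker 2) = (1/3) / (1/3) = 1.

1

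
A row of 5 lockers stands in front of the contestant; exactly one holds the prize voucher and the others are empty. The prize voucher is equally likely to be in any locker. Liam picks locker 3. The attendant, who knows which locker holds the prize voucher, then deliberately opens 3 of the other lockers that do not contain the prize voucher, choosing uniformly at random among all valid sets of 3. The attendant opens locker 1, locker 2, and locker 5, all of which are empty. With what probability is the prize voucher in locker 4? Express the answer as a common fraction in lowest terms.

4/5

Consider each possible location of the prize voucher in turn.
If it is in any of lockers 1, 2, and 5 (prior 1/5 each): that locker was opened and seen not to hold the prize — ruled out; weight (1/5)·0 = 0 each.
If it is in locker 3 (prior 1/5): the attendant has 4 equally likely choices, so probability 1/4; weight (1/5)·(1/4) = 1/20.
If it is in locker 4 (prior 1/5): the attendant has no choice, probability 1; weight (1/5)·1 = 1/5.
The weights sum to 1/4.
So P(the prize voucher in locker 4 | the attendant opened locker 1, locker 2, and locker 5) = (1/5) / (1/4) = 4/5.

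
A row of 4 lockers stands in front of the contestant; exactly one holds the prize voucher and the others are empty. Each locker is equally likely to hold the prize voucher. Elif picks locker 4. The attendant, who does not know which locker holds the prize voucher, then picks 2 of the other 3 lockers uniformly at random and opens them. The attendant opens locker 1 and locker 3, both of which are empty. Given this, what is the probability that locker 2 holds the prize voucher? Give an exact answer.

Consider each possible location of the prize voucher in turn.
If it is in either of lockers 1 and 3 (prior 1/4 each): that locker was opened and seen not to hold the prize — ruled out; weight (1/4)·0 = 0 each.
If it is in either of lockers 2 and 4 (prior 1/4 each): the attendant picks exactly this set with probability 1/3 regardless, and none is the prize; weight (1/4)·(1/3) = 1/12 each.
The weights sum to 1/6.
So P(the prize voucher in locker 2 | the attendant opened locker 1 and locker 3) = (1/12) / (1/6) = 1/2.

1/2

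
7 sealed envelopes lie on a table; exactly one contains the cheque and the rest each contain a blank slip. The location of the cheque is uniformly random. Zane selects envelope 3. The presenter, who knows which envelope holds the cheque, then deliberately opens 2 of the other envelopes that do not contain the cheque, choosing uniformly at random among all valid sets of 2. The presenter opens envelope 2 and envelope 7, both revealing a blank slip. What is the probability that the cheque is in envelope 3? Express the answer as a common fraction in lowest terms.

1/7

Consider each possible location of the cheque in turn.
If it is in any of envelopes 1, 4, 5, and 6 (prior 1/7 each): the presenter has 10 equally likely choices, so probability 1/10; weight (1/7)·(1/10) = 1/70 each.
If it is in either of envelopes 2 and 7 (prior 1/7 each): that envelope was opened and seen not to hold the prize — ruled out; weight (1/7)·0 = 0 each.
If it is in envelope 3 (prior 1/7): the presenter has 15 equally likely choices, so probability 1/15; weight (1/7)·(1/15) = 1/105.
The weights sum to 1/15.
So P(the cheque in envelope 3 | the presenter opened envelope 2 and envelope 7) = (1/105) / (1/15) = 1/7.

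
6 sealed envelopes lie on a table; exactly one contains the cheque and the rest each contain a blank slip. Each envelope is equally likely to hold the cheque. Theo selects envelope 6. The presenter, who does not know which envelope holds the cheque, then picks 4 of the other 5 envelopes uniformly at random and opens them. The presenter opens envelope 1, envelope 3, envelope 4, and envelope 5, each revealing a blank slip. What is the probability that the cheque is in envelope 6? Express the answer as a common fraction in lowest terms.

Because the presenter chose which envelopes to open without knowing where the cheque is, the choice is independent of the prize location. Learning that none of the 4 opened envelopes holds the cheque simply rules out those 4 locations and leaves the remaining 2 envelopes still equally likely by symmetry.
So P(the cheque in envelope 6) = 1/2.

1/2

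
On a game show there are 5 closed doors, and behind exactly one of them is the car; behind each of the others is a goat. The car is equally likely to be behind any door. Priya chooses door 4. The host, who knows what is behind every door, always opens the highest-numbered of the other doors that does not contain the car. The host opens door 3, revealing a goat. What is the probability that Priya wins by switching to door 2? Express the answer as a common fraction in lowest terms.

Condition on the true location of the car.
If it is behind any of doors 1, 2, and 4 (prior 1/5 each): the host would have opened door 5 instead, probability 0; weight (1/5)·0 = 0 each.
If it is behind door 3 (prior 1/5): the host opened door 3, so this case is ruled out; weight (1/5)·0 = 0.
If it is behind door 5 (prior 1/5): door 3 is the highest-numbered option available, probability 1; weight (1/5)·1 = 1/5.
The weights sum to 1/5.
So P(the car behind door 2 | the host opened door 3) = 0 / (1/5) = 0.

0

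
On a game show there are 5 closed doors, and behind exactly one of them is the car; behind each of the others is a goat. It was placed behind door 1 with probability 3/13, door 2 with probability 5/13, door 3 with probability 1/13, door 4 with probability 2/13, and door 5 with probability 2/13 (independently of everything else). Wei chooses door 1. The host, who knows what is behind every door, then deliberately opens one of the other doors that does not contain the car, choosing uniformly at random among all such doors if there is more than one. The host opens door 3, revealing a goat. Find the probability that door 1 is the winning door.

Consider each possible location of the car in turn.
If it is behind door 1 (prior 3/13): the host has 4 equally likely choices, so probability 1/4; weight (3/13)·(1/4) = 3/52.
If it is behind door 2 (prior 5/13): the host has 3 equally likely choices, so probability 1/3; weight (5/13)·(1/3) = 5/39.
If it is behind door 3 (prior 1/13): the host opened door 3, so this case is ruled out; weight (1/13)·0 = 0.
If it is behind either of doors 4 and 5 (prior 2/13 each): the host has 3 equally likely choices, so probability 1/3; weight (2/13)·(1/3) = 2/39 each.
The weights sum to 15/52.
So P(the car behind door 1 | the host opened door 3) = (3/52) / (15/52) = 1/5.

1/5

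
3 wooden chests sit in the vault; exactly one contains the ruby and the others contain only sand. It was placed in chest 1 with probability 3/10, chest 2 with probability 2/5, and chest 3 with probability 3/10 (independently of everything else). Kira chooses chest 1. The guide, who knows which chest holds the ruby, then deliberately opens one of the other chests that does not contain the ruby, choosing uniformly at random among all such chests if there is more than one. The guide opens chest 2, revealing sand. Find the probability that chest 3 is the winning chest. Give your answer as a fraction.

Condition on the true location of the ruby.
If it is in chest 1 (prior 3/10): the guide has 2 equally likely choices, so probability 1/2; weight (3/10)·(1/2) = 3/20.
If it is in chest 2 (prior 2/5): the guide opened chest 2, so this case is ruled out; weight (2/5)·0 = 0.
If it is in chest 3 (prior 3/10): the guide has no choice, probability 1; weight (3/10)·1 = 3/10.
The weights sum to 9/20.
So P(the ruby in chest 3 | the guide opened chest 2) = (3/10) / (9/20) = 2/3.

2/3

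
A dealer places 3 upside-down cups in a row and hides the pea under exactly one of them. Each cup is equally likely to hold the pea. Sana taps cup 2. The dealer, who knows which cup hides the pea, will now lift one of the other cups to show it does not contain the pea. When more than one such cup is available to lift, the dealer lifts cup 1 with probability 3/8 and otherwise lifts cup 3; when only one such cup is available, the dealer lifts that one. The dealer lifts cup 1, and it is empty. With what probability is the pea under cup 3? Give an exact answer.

Apply Bayes' rule, conditioning on where the pea actually is.
If it is under cup 1 (prior 1/3): the dealer opened cup 1, so this case is ruled out; weight (1/3)·0 = 0.
If it is under cup 2 (prior 1/3): cup 1 is available, opened with probability 3/8; weight (1/3)·(3/8) = 1/8.
If it is under cup 3 (prior 1/3): only cup 1 is available, probability 1; weight (1/3)·1 = 1/3.
The weights sum to 11/24.
So P(the pea under cup 3 | the dealer opened cup 1) = (1/3) / (11/24) = 8/11.

8/11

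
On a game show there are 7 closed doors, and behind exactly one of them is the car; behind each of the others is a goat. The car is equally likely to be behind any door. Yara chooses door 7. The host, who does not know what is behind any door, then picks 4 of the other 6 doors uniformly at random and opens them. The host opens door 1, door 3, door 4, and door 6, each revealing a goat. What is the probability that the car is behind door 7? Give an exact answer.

Apply Bayes' rule, conditioning on where the car actually is.
If it is behind any of doors 1, 3, 4, and 6 (prior 1/7 each): that door was opened and seen not to hold the prize — ruled out; weight (1/7)·0 = 0 each.
If it is behind any of doors 2, 5, and 7 (prior 1/7 each): the host picks exactly this set with probability 1/15 regardless, and none is the prize; weight (1/7)·(1/15) = 1/105 each.
The weights sum to 1/35.
So P(the car behind door 7 | the host opened door 1, door 3, door 4, and door 6) = (1/105) / (1/35) = 1/3.

1/3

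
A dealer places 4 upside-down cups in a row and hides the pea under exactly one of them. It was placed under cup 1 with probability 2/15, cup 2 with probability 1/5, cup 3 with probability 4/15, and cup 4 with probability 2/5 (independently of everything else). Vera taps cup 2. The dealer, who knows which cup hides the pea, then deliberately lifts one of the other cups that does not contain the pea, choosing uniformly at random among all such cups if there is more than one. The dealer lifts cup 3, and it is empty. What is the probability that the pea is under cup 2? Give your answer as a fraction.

1/5

Consider each possible location of the pea in turn.
If it is under cup 1 (prior 2/15): the dealer has 2 equally likely choices, so probability 1/2; weight (2/15)·(1/2) = 1/15.
If it is under cup 2 (prior 1/5): the dealer has 3 equally likely choices, so probability 1/3; weight (1/5)·(1/3) = 1/15.
If it is under cup 3 (prior 4/15): the dealer opened cup 3, so this case is ruled out; weight (4/15)·0 = 0.
If it is under cup 4 (prior 2/5): the dealer has 2 equally likely choices, so probability 1/2; weight (2/5)·(1/2) = 1/5.
The weights sum to 1/3.
So P(the pea under cup 2 | the dealer opened cup 3) = (1/15) / (1/3) = 1/5.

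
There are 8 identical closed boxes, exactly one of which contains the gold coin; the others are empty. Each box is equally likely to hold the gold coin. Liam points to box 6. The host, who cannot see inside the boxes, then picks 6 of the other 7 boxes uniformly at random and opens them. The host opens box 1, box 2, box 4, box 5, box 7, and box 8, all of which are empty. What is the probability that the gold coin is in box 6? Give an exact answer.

Consider each possible location of the gold coin in turn.
If it is in any of boxes 1, 2, 4, 5, 7, and 8 (prior 1/8 each): that box was opened and seen not to hold the prize — ruled out; weight (1/8)·0 = 0 each.
If it is in either of boxes 3 and 6 (prior 1/8 each): the host picks exactly this set with probability 1/7 regardless, and none is the prize; weight (1/8)·(1/7) = 1/56 each.
The weights sum to 1/28.
So P(the gold coin in box 6 | the host opened box 1, box 2, box 4, box 5, box 7, and box 8) = (1/56) / (1/28) = 1/2.

1/2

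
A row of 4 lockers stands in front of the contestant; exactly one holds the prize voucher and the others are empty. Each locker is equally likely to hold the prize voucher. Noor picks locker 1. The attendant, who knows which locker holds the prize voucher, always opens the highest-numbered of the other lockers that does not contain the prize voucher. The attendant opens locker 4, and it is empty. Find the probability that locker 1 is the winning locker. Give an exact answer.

1/3

Condition on the true location of the prize voucher.
If it is in any of lockers 1, 2, and 3 (prior 1/4 each): locker 4 is the highest-numbered option available, probability 1; weight (1/4)·1 = 1/4 each.
If it is in locker 4 (prior 1/4): the attendant opened locker 4, so this case is ruled out; weight (1/4)·0 = 0.
The weights sum to 3/4.
So P(the prize voucher in locker 1 | the attendant opened locker 4) = (1/4) / (3/4) = 1/3.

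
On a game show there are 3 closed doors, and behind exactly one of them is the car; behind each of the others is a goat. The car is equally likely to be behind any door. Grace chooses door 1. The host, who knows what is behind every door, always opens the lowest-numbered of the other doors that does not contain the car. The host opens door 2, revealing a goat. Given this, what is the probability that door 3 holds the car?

Consider each possible location of the car in turn.
If it is behind either of doors 1 and 3 (prior 1/3 each): door 2 is the lowest-numbered option available, probability 1; weight (1/3)·1 = 1/3 each.
If it is behind door 2 (prior 1/3): the host opened door 2, so this case is ruled out; weight (1/3)·0 = 0.
The weights sum to 2/3.
So P(the car behind door 3 | the host opened door 2) = (1/3) / (2/3) = 1/2.

1/2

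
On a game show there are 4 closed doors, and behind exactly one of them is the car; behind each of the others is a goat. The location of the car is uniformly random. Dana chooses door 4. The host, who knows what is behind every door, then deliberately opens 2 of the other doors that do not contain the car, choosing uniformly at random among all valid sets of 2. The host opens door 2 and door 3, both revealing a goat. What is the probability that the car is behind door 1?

3/4

Apply Bayes' rule, conditioning on where the car actually is.
If it is behind door 1 (prior 1/4): the host has no choice, probability 1; weight (1/4)·1 = 1/4.
If it is behind either of doors 2 and 3 (prior 1/4 each): that door was opened and seen not to hold the prize — ruled out; weight (1/4)·0 = 0 each.
If it is behind door 4 (prior 1/4): the host has 3 equally likely choices, so probability 1/3; weight (1/4)·(1/3) = 1/12.
The weights sum to 1/3.
So P(the car behind door 1 | the host opened door 2 and door 3) = (1/4) / (1/3) = 3/4.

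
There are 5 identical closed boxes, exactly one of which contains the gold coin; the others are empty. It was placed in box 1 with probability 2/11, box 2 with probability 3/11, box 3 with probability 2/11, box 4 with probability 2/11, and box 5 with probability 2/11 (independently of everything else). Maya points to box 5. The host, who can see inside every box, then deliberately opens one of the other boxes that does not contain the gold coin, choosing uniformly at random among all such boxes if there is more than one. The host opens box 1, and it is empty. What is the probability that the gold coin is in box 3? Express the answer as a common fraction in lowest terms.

Condition on the true location of the gold coin.
If it is in box 1 (prior 2/11): the host opened box 1, so this case is ruled out; weight (2/11)·0 = 0.
If it is in box 2 (prior 3/11): the host has 3 equally likely choices, so probability 1/3; weight (3/11)·(1/3) = 1/11.
If it is in either of boxes 3 and 4 (prior 2/11 each): the host has 3 equally likely choices, so probability 1/3; weight (2/11)·(1/3) = 2/33 each.
If it is in box 5 (prior 2/11): the host has 4 equally likely choices, so probability 1/4; weight (2/11)·(1/4) = 1/22.
The weights sum to 17/66.
So P(the gold coin in box 3 | the host opened box 1) = (2/33) / (17/66) = 4/17.

4/17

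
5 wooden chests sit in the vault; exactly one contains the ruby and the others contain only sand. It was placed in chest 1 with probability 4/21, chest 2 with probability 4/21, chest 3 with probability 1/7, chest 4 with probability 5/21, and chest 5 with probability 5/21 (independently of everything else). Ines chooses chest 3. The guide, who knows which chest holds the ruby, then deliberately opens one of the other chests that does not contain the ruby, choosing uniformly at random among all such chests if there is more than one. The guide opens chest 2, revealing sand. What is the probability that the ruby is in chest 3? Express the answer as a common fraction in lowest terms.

9/65

Apply Bayes' rule, conditioning on where the ruby actually is.
If it is in chest 1 (prior 4/21): the guide has 3 equally likely choices, so probability 1/3; weight (4/21)·(1/3) = 4/63.
If it is in chest 2 (prior 4/21): the guide opened chest 2, so this case is ruled out; weight (4/21)·0 = 0.
If it is in chest 3 (prior 1/7): the guide has 4 equally likely choices, so probability 1/4; weight (1/7)·(1/4) = 1/28.
If it is in either of chests 4 and 5 (prior 5/21 each): the guide has 3 equally likely choices, so probability 1/3; weight (5/21)·(1/3) = 5/63 each.
The weights sum to 65/252.
So P(the ruby in chest 3 | the guide opened chest 2) = (1/28) / (65/252) = 9/65.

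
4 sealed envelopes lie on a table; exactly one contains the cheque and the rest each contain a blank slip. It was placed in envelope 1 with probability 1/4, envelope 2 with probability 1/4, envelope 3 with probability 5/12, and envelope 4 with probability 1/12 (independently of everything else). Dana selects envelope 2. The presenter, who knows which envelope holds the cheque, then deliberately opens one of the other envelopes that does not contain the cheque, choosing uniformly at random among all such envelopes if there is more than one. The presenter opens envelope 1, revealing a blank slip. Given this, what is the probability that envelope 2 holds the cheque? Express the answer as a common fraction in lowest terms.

1/4

Consider each possible location of the cheque in turn.
If it is in envelope 1 (prior 1/4): the presenter opened envelope 1, so this case is ruled out; weight (1/4)·0 = 0.
If it is in envelope 2 (prior 1/4): the presenter has 3 equally likely choices, so probability 1/3; weight (1/4)·(1/3) = 1/12.
If it is in envelope 3 (prior 5/12): the presenter has 2 equally likely choices, so probability 1/2; weight (5/12)·(1/2) = 5/24.
If it is in envelope 4 (prior 1/12): the presenter has 2 equally likely choices, so probability 1/2; weight (1/12)·(1/2) = 1/24.
The weights sum to 1/3.
So P(the cheque in envelope 2 | the presenter opened envelope 1) = (1/12) / (1/3) = 1/4.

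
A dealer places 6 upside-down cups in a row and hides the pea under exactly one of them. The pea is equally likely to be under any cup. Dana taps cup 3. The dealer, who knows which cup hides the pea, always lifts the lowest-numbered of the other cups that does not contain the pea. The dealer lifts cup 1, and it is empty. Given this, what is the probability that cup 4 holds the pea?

Condition on the true location of the pea.
If it is under cup 1 (prior 1/6): the dealer opened cup 1, so this case is ruled out; weight (1/6)·0 = 0.
If it is under any of cups 2, 3, 4, 5, and 6 (prior 1/6 each): cup 1 is the lowest-numbered option available, probability 1; weight (1/6)·1 = 1/6 each.
The weights sum to 5/6.
So P(the pea under cup 4 | the dealer opened cup 1) = (1/6) / (5/6) = 1/5.

1/5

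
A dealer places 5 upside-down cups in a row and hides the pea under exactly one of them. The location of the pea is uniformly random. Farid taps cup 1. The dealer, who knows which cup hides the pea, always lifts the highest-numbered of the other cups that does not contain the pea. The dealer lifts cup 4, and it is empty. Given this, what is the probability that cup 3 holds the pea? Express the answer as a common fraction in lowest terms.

Apply Bayes' rule, conditioning on where the pea actually is.
If it is under any of cups 1, 2, and 3 (prior 1/5 each): the dealer would have opened cup 5 instead, probability 0; weight (1/5)·0 = 0 each.
If it is under cup 4 (prior 1/5): the dealer opened cup 4, so this case is ruled out; weight (1/5)·0 = 0.
If it is under cup 5 (prior 1/5): cup 4 is the highest-numbered option available, probability 1; weight (1/5)·1 = 1/5.
The weights sum to 1/5.
So P(the pea under cup 3 | the dealer opened cup 4) = 0 / (1/5) = 0.

0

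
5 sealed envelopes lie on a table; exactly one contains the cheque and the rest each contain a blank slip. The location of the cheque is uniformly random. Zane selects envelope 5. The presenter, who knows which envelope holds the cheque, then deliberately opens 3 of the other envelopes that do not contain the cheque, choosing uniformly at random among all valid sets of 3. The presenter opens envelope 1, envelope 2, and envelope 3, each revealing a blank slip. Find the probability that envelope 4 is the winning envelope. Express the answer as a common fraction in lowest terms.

Condition on the true location of the cheque.
If it is in any of envelopes 1, 2, and 3 (prior 1/5 each): that envelope was opened and seen not to hold the prize — ruled out; weight (1/5)·0 = 0 each.
If it is in envelope 4 (prior 1/5): the presenter has no choice, probability 1; weight (1/5)·1 = 1/5.
If it is in envelope 5 (prior 1/5): the presenter has 4 equally likely choices, so probability 1/4; weight (1/5)·(1/4) = 1/20.
The weights sum to 1/4.
So P(the cheque in envelope 4 | the presenter opened envelope 1, envelope 2, and envelope 3) = (1/5) / (1/4) = 4/5.

4/5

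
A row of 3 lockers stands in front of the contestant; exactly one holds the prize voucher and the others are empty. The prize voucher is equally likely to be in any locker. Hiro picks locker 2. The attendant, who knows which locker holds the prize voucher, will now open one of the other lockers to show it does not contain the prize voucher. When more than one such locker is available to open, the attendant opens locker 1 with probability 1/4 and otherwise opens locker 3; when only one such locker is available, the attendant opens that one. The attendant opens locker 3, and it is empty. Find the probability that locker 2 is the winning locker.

3/7

Condition on the true location of the prize voucher.
If it is in locker 1 (prior 1/3): only locker 3 is available, probability 1; weight (1/3)·1 = 1/3.
If it is in locker 2 (prior 1/3): locker 1 is available but not opened, probability 3/4; weight (1/3)·(3/4) = 1/4.
If it is in locker 3 (prior 1/3): the attendant opened locker 3, so this case is ruled out; weight (1/3)·0 = 0.
The weights sum to 7/12.
So P(the prize voucher in locker 2 | the attendant opened locker 3) = (1/4) / (7/12) = 3/7.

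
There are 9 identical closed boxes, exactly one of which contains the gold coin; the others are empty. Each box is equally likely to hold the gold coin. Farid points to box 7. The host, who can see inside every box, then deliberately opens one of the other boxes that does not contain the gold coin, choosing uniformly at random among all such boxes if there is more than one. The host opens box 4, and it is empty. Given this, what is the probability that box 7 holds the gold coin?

1/9

Consider each possible location of the gold coin in turn.
If it is in any of boxes 1, 2, 3, 5, 6, 8, and 9 (prior 1/9 each): the host has 7 equally likely choices, so probability 1/7; weight (1/9)·(1/7) = 1/63 each.
If it is in box 4 (prior 1/9): the host opened box 4, so this case is ruled out; weight (1/9)·0 = 0.
If it is in box 7 (prior 1/9): the host has 8 equally likely choices, so probability 1/8; weight (1/9)·(1/8) = 1/72.
The weights sum to 1/8.
So P(the gold coin in box 7 | the host opened box 4) = (1/72) / (1/8) = 1/9.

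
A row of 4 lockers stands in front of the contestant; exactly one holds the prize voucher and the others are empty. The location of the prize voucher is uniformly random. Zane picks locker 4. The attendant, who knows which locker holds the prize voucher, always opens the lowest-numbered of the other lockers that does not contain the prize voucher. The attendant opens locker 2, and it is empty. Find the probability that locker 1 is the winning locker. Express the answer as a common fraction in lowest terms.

1

Consider each possible location of the prize voucher in turn.
If it is in locker 1 (prior 1/4): locker 2 is the lowest-numbered option available, probability 1; weight (1/4)·1 = 1/4.
If it is in locker 2 (prior 1/4): the attendant opened locker 2, so this case is ruled out; weight (1/4)·0 = 0.
If it is in either of lockers 3 and 4 (prior 1/4 each): the attendant would have opened locker 1 instead, probability 0; weight (1/4)·0 = 0 each.
The weights sum to 1/4.
So P(the prize voucher in locker 1 | the attendant opened locker 2) = (1/4) / (1/4) = 1.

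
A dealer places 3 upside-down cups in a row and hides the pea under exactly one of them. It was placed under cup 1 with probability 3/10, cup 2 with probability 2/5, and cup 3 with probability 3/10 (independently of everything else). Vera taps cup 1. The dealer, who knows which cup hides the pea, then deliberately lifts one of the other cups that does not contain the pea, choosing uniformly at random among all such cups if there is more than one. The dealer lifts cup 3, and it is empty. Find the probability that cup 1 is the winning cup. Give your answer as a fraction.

3/11

Condition on the true location of the pea.
If it is under cup 1 (prior 3/10): the dealer has 2 equally likely choices, so probability 1/2; weight (3/10)·(1/2) = 3/20.
If it is under cup 2 (prior 2/5): the dealer has no choice, probability 1; weight (2/5)·1 = 2/5.
If it is under cup 3 (prior 3/10): the dealer opened cup 3, so this case is ruled out; weight (3/10)·0 = 0.
The weights sum to 11/20.
So P(the pea under cup 1 | the dealer opened cup 3) = (3/20) / (11/20) = 3/11.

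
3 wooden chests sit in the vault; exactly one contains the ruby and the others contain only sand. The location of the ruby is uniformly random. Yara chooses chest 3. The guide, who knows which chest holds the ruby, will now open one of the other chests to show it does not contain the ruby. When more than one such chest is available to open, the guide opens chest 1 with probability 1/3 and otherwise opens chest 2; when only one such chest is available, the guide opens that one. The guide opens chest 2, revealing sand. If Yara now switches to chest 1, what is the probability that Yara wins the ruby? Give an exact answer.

Consider each possible location of the ruby in turn.
If it is in chest 1 (prior 1/3): only chest 2 is available, probability 1; weight (1/3)·1 = 1/3.
If it is in chest 2 (prior 1/3): the guide opened chest 2, so this case is ruled out; weight (1/3)·0 = 0.
If it is in chest 3 (prior 1/3): chest 1 is available but not opened, probability 2/3; weight (1/3)·(2/3) = 2/9.
The weights sum to 5/9.
So P(the ruby in chest 1 | the guide opened chest 2) = (1/3) / (5/9) = 3/5.

3/5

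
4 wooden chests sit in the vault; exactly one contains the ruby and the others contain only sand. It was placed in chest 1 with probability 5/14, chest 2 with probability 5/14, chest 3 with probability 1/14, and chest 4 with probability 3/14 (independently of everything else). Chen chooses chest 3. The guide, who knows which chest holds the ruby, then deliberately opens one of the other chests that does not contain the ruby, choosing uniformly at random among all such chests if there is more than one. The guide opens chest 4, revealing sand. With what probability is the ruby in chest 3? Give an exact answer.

Consider each possible location of the ruby in turn.
If it is in either of chests 1 and 2 (prior 5/14 each): the guide has 2 equally likely choices, so probability 1/2; weight (5/14)·(1/2) = 5/28 each.
If it is in chest 3 (prior 1/14): the guide has 3 equally likely choices, so probability 1/3; weight (1/14)·(1/3) = 1/42.
If it is in chest 4 (prior 3/14): the guide opened chest 4, so this case is ruled out; weight (3/14)·0 = 0.
The weights sum to 8/21.
So P(the ruby in chest 3 | the guide opened chest 4) = (1/42) / (8/21) = 1/16.

1/16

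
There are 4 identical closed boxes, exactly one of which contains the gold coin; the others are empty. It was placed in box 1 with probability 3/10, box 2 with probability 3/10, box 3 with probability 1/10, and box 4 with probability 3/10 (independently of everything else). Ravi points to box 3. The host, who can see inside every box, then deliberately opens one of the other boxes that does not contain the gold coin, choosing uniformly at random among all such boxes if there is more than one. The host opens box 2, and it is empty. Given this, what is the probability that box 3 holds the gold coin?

1/10

Consider each possible location of the gold coin in turn.
If it is in either of boxes 1 and 4 (prior 3/10 each): the host has 2 equally likely choices, so probability 1/2; weight (3/10)·(1/2) = 3/20 each.
If it is in box 2 (prior 3/10): the host opened box 2, so this case is ruled out; weight (3/10)·0 = 0.
If it is in box 3 (prior 1/10): the host has 3 equally likely choices, so probability 1/3; weight (1/10)·(1/3) = 1/30.
The weights sum to 1/3.
So P(the gold coin in box 3 | the host opened box 2) = (1/30) / (1/3) = 1/10.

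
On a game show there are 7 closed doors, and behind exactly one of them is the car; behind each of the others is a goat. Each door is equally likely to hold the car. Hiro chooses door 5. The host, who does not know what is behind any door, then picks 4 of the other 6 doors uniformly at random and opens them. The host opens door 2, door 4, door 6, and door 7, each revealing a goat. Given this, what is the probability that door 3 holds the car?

1/3

Apply Bayes' rule, conditioning on where the car actually is.
If it is behind any of doors 1, 3, and 5 (prior 1/7 each): the host picks exactly this set with probability 1/15 regardless, and none is the prize; weight (1/7)·(1/15) = 1/105 each.
If it is behind any of doors 2, 4, 6, and 7 (prior 1/7 each): that door was opened and seen not to hold the prize — ruled out; weight (1/7)·0 = 0 each.
The weights sum to 1/35.
So P(the car behind door 3 | the host opened door 2, door 4, door 6, and door 7) = (1/105) / (1/35) = 1/3.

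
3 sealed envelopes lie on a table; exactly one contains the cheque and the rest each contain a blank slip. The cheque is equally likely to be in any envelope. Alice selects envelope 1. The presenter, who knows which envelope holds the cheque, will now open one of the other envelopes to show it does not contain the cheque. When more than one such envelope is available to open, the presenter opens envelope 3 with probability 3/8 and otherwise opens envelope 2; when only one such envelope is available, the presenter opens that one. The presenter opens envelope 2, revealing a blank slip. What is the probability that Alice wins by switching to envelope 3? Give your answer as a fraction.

8/13

Condition on the true location of the cheque.
If it is in envelope 1 (prior 1/3): envelope 3 is available but not opened, probability 5/8; weight (1/3)·(5/8) = 5/24.
If it is in envelope 2 (prior 1/3): the presenter opened envelope 2, so this case is ruled out; weight (1/3)·0 = 0.
If it is in envelope 3 (prior 1/3): only envelope 2 is available, probability 1; weight (1/3)·1 = 1/3.
The weights sum to 13/24.
So P(the cheque in envelope 3 | the presenter opened envelope 2) = (1/3) / (13/24) = 8/13.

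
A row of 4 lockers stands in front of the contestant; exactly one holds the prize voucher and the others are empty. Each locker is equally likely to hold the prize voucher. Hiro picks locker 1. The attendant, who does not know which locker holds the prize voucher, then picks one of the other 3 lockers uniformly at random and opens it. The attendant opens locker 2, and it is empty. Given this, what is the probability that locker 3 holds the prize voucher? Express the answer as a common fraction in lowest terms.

Because the attendant chose which locker to open without knowing where the prize voucher is, the choice is independent of the prize location. Learning that locker 2 does not hold the prize voucher simply rules out that one location and leaves the remaining 3 lockers still equally likely by symmetry.
So P(the prize voucher in locker 3) = 1/3.

1/3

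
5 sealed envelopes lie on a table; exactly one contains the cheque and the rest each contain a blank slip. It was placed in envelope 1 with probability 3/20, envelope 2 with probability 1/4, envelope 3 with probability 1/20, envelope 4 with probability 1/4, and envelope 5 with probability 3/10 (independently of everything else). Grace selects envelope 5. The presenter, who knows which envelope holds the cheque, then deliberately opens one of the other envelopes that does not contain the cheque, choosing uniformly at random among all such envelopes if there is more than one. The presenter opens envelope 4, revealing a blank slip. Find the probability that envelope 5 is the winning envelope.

Consider each possible location of the cheque in turn.
If it is in envelope 1 (prior 3/20): the presenter has 3 equally likely choices, so probability 1/3; weight (3/20)·(1/3) = 1/20.
If it is in envelope 2 (prior 1/4): the presenter has 3 equally likely choices, so probability 1/3; weight (1/4)·(1/3) = 1/12.
If it is in envelope 3 (prior 1/20): the presenter has 3 equally likely choices, so probability 1/3; weight (1/20)·(1/3) = 1/60.
If it is in envelope 4 (prior 1/4): the presenter opened envelope 4, so this case is ruled out; weight (1/4)·0 = 0.
If it is in envelope 5 (prior 3/10): the presenter has 4 equally likely choices, so probability 1/4; weight (3/10)·(1/4) = 3/40.
The weights sum to 9/40.
So P(the cheque in envelope 5 | the presenter opened envelope 4) = (3/40) / (9/40) = 1/3.

1/3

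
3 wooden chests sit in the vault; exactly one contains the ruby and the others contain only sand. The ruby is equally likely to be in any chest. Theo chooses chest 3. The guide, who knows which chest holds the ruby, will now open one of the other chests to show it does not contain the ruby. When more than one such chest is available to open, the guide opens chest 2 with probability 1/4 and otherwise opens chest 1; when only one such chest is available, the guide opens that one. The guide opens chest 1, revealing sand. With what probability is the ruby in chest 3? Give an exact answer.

Consider each possible location of the ruby in turn.
If it is in chest 1 (prior 1/3): the guide opened chest 1, so this case is ruled out; weight (1/3)·0 = 0.
If it is in chest 2 (prior 1/3): only chest 1 is available, probability 1; weight (1/3)·1 = 1/3.
If it is in chest 3 (prior 1/3): chest 2 is available but not opened, probability 3/4; weight (1/3)·(3/4) = 1/4.
The weights sum to 7/12.
So P(the ruby in chest 3 | the guide opened chest 1) = (1/4) / (7/12) = 3/7.

3/7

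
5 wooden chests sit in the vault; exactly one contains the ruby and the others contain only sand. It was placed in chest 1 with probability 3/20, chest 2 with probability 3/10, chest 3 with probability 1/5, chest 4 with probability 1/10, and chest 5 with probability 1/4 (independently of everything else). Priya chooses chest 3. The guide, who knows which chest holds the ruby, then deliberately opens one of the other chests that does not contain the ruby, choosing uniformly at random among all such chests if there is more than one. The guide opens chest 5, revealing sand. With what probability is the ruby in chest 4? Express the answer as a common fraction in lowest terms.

Apply Bayes' rule, conditioning on where the ruby actually is.
If it is in chest 1 (prior 3/20): the guide has 3 equally likely choices, so probability 1/3; weight (3/20)·(1/3) = 1/20.
If it is in chest 2 (prior 3/10): the guide has 3 equally likely choices, so probability 1/3; weight (3/10)·(1/3) = 1/10.
If it is in chest 3 (prior 1/5): the guide has 4 equally likely choices, so probability 1/4; weight (1/5)·(1/4) = 1/20.
If it is in chest 4 (prior 1/10): the guide has 3 equally likely choices, so probability 1/3; weight (1/10)·(1/3) = 1/30.
If it is in chest 5 (prior 1/4): the guide opened chest 5, so this case is ruled out; weight (1/4)·0 = 0.
The weights sum to 7/30.
So P(the ruby in chest 4 | the guide opened chest 5) = (1/30) / (7/30) = 1/7.

1/7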